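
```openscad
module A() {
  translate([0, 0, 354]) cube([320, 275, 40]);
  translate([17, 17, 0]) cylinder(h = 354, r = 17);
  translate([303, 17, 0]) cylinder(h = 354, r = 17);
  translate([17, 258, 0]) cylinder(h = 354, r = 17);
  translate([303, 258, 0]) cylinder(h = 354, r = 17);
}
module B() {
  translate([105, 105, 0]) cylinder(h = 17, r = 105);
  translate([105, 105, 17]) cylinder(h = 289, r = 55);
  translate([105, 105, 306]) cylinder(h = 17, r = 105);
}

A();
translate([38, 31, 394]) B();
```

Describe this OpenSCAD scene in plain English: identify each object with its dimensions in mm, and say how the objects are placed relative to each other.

A is a four-legged stool. The seat is a 320×275×40 mm slab whose top surface is at z = 394 mm; four round legs, each 34 mm in diameter, run from the floor (z = 0) to the underside of the seat, each leg's axis is inset half a diameter from the nearest pair of seat edges (so the leg's bounding box is flush with the corner).

B is a spool: two coaxial disc flanges of radius 105 mm and thickness 17 mm, joined by a core cylinder of radius 55 mm and height 289 mm. The lower flange rests on z = 0 and the three cylinders share a vertical axis.

The spool is on top of the stool.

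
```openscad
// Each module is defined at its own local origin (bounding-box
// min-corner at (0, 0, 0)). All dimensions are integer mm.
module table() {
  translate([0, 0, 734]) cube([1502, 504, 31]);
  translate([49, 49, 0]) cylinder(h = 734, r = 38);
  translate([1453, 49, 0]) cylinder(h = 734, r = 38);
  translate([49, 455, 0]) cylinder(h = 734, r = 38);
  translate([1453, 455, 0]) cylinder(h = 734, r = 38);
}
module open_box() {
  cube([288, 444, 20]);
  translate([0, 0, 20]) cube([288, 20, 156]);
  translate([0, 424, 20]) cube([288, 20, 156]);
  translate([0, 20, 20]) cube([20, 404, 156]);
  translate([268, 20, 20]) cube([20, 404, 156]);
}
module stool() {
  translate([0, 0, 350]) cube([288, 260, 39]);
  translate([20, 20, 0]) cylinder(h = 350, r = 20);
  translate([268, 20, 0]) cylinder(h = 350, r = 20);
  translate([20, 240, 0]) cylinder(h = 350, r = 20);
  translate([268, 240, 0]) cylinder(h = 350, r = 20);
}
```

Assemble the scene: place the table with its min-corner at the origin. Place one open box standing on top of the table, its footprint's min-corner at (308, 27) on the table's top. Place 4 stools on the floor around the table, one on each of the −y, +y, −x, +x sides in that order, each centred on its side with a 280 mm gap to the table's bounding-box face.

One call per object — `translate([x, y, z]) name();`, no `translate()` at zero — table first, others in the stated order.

table();
translate([308, 27, 765]) open_box();
translate([607, -540, 0]) stool();
translate([607, 784, 0]) stool();
translate([-568, 122, 0]) stool();
translate([1782, 122, 0]) stool();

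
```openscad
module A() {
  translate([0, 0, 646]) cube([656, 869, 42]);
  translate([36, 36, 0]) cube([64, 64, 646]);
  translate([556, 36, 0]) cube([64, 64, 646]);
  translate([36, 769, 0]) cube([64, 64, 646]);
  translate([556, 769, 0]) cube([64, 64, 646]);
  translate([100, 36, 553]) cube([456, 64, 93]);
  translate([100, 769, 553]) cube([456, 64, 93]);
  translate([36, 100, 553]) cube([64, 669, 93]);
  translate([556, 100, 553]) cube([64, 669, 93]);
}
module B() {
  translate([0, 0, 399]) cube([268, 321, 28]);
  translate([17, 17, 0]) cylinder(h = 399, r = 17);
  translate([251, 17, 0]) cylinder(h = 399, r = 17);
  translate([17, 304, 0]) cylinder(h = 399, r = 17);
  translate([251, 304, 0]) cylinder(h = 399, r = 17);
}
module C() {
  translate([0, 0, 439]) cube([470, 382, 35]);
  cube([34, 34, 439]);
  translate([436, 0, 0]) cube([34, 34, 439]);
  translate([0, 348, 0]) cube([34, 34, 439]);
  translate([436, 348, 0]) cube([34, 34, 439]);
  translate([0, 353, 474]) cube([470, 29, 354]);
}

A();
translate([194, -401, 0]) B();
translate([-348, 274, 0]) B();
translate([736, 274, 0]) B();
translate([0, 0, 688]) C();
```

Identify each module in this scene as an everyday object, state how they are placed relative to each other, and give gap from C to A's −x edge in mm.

The chair's min-x is at 0; the table's min-x is 0; gap = 0 mm.

A is a table. B is a stool. C is a chair. Three stools sit around the table at the −y, −x, +x sides. The chair is on top of the table. The gap from the chair to the table's −x edge is 0 mm.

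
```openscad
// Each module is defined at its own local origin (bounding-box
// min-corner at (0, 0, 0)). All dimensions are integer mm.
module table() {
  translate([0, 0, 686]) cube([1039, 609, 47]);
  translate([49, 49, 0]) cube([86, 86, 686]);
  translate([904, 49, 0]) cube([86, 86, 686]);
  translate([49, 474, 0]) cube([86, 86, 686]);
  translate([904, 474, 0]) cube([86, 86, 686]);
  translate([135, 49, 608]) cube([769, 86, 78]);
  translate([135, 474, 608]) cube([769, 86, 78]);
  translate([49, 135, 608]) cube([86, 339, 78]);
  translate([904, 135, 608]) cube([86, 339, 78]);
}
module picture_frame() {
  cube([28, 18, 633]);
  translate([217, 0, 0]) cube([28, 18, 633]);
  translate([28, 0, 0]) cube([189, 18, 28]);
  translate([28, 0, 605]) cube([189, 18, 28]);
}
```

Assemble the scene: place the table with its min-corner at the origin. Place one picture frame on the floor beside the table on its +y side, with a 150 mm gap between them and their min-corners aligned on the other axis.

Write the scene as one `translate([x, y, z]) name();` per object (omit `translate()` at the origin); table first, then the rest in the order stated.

table();
translate([0, 759, 0]) picture_frame();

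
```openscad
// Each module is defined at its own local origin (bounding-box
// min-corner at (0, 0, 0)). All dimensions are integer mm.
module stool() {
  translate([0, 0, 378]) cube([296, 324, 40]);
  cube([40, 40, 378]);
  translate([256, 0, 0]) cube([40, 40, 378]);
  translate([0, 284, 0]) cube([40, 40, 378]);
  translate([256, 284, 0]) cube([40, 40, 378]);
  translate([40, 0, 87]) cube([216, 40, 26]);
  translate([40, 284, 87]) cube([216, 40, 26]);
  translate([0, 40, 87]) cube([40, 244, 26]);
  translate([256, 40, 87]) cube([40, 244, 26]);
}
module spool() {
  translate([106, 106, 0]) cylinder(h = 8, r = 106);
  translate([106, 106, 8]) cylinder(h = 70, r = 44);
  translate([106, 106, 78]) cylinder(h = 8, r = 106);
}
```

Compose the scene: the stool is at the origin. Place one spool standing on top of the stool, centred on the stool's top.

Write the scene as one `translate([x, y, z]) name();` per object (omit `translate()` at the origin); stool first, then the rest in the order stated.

stool();
translate([42, 56, 418]) spool();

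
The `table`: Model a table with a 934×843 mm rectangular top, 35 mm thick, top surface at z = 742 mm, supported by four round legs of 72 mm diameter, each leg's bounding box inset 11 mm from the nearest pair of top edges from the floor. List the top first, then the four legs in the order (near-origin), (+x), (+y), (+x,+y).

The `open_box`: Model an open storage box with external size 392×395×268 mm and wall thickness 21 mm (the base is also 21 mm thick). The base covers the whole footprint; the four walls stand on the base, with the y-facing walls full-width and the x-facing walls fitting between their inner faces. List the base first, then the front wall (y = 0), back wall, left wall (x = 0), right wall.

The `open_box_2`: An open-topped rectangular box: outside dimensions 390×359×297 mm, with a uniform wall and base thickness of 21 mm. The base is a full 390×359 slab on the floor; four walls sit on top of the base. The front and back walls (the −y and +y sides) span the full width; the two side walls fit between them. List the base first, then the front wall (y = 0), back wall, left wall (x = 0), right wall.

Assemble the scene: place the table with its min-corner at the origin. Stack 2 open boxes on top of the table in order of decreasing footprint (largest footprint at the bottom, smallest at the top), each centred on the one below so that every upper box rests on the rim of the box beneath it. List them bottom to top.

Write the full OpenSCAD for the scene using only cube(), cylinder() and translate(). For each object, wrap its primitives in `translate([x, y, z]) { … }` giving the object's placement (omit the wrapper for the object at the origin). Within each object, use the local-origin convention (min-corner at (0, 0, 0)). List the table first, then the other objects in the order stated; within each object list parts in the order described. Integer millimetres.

translate([0, 0, 707]) cube([934, 843, 35]);
translate([47, 47, 0]) cylinder(h = 707, r = 36);
translate([887, 47, 0]) cylinder(h = 707, r = 36);
translate([47, 796, 0]) cylinder(h = 707, r = 36);
translate([887, 796, 0]) cylinder(h = 707, r = 36);
translate([271, 224, 742]) {
  cube([392, 395, 21]);
  translate([0, 0, 21]) cube([392, 21, 247]);
  translate([0, 374, 21]) cube([392, 21, 247]);
  translate([0, 21, 21]) cube([21, 353, 247]);
  translate([371, 21, 21]) cube([21, 353, 247]);
}
translate([272, 242, 1010]) {
  cube([390, 359, 21]);
  translate([0, 0, 21]) cube([390, 21, 276]);
  translate([0, 338, 21]) cube([390, 21, 276]);
  translate([0, 21, 21]) cube([21, 317, 276]);
  translate([369, 21, 21]) cube([21, 317, 276]);
}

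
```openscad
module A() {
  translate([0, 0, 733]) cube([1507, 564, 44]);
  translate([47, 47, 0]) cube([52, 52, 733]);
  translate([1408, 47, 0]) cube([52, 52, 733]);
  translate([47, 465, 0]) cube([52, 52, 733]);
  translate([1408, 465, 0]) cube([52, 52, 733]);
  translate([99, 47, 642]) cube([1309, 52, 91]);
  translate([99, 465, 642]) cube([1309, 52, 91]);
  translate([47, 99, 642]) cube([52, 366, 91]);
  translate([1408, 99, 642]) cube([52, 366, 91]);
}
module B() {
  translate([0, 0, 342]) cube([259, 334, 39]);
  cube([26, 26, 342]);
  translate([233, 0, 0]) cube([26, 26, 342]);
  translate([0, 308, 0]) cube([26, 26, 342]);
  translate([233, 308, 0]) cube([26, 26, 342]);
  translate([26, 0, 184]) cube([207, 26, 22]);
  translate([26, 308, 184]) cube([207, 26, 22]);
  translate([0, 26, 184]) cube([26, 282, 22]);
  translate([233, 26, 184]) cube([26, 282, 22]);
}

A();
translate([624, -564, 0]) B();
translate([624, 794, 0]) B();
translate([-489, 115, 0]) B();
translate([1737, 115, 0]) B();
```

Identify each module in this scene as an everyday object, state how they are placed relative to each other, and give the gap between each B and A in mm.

Each stool's nearest face is 230 mm from the table's bounding box.

A is a table. B is a stool. Four stools sit around the table at the −y, +y, −x, +x sides. The gap between each stool and the table is 230 mm.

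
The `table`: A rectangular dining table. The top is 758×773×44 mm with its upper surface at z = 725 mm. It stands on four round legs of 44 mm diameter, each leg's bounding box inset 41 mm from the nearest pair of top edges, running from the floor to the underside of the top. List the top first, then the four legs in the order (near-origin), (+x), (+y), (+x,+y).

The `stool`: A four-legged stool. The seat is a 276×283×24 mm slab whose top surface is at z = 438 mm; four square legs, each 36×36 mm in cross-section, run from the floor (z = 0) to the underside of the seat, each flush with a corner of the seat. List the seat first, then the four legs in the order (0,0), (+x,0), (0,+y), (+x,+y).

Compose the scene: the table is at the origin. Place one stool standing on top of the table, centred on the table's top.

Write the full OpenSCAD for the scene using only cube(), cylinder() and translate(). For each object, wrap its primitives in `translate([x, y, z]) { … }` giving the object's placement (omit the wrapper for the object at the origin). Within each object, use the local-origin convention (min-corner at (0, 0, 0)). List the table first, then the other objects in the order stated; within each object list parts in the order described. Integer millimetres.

translate([0, 0, 681]) cube([758, 773, 44]);
translate([63, 63, 0]) cylinder(h = 681, r = 22);
translate([695, 63, 0]) cylinder(h = 681, r = 22);
translate([63, 710, 0]) cylinder(h = 681, r = 22);
translate([695, 710, 0]) cylinder(h = 681, r = 22);
translate([241, 245, 725]) {
  translate([0, 0, 414]) cube([276, 283, 24]);
  cube([36, 36, 414]);
  translate([240, 0, 0]) cube([36, 36, 414]);
  translate([0, 247, 0]) cube([36, 36, 414]);
  translate([240, 247, 0]) cube([36, 36, 414]);
}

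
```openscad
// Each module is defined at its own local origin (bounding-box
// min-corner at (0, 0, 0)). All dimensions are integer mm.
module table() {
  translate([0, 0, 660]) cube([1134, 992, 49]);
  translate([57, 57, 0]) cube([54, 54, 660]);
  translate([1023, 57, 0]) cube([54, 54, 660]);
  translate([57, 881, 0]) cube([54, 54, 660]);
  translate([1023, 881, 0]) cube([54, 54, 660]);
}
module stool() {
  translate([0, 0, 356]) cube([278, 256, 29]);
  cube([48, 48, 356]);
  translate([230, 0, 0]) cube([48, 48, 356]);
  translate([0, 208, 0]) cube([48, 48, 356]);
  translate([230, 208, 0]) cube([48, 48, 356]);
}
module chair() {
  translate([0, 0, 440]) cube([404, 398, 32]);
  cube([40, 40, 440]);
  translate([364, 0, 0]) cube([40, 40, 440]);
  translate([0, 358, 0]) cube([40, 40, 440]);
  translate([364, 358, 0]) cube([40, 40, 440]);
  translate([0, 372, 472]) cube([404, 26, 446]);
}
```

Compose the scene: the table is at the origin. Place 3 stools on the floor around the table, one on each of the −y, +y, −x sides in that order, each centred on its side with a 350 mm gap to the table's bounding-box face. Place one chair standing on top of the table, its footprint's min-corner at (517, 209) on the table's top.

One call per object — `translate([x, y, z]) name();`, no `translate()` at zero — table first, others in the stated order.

table();
translate([428, -606, 0]) stool();
translate([428, 1342, 0]) stool();
translate([-628, 368, 0]) stool();
translate([517, 209, 709]) chair();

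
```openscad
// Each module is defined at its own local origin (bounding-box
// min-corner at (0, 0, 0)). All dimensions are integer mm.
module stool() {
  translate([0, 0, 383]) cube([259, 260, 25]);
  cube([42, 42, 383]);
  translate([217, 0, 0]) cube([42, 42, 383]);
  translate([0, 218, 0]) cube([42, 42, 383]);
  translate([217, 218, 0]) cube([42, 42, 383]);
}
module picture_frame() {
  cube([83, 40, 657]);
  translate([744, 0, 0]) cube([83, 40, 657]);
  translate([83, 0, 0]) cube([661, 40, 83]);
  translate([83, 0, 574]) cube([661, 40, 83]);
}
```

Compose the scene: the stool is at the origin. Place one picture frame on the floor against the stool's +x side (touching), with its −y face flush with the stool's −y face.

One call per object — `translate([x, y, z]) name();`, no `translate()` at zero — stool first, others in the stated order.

stool();
translate([259, 0, 0]) picture_frame();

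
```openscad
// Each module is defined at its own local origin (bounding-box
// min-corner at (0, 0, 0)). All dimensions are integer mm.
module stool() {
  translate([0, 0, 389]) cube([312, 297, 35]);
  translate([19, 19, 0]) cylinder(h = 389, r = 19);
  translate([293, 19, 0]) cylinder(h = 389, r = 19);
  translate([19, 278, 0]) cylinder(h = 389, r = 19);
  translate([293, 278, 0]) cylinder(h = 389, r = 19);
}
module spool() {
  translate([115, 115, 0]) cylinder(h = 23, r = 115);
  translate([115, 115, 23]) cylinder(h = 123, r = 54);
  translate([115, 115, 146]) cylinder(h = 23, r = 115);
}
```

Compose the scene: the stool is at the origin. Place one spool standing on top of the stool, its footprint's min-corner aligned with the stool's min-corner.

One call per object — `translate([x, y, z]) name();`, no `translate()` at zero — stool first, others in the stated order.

stool();
translate([0, 0, 424]) spool();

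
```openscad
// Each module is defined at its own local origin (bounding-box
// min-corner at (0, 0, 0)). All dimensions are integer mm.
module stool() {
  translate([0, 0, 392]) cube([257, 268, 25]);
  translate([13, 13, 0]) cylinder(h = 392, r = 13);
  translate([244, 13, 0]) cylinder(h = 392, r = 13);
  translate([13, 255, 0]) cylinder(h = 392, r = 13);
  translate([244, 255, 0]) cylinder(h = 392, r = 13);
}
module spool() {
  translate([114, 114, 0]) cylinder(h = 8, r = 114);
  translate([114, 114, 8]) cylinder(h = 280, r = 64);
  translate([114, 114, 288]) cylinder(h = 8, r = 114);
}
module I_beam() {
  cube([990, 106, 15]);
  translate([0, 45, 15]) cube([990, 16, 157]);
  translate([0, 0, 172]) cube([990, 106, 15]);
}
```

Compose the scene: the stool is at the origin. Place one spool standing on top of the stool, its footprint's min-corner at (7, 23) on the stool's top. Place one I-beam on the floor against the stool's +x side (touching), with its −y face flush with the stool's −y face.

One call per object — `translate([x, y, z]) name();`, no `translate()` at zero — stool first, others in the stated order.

stool();
translate([7, 23, 417]) spool();
translate([257, 0, 0]) I_beam();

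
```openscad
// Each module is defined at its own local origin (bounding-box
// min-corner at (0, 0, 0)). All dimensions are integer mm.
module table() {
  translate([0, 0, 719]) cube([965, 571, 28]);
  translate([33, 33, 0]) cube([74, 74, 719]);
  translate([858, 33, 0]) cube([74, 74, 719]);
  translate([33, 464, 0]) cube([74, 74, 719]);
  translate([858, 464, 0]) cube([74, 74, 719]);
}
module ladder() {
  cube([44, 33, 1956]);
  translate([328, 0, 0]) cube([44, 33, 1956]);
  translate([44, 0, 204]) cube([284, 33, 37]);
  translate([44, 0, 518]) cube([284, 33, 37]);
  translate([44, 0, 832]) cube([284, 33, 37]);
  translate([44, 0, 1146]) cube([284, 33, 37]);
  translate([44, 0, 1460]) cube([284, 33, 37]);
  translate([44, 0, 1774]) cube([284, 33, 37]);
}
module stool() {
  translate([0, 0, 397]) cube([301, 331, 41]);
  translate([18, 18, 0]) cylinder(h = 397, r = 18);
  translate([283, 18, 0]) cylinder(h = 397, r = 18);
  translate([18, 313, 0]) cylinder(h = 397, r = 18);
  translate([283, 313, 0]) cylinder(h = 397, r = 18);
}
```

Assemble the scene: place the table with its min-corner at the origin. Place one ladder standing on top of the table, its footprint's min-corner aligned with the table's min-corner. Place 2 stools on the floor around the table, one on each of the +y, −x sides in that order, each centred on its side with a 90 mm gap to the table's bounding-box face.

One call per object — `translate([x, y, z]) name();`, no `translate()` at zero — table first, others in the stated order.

table();
translate([0, 0, 747]) ladder();
translate([332, 661, 0]) stool();
translate([-391, 120, 0]) stool();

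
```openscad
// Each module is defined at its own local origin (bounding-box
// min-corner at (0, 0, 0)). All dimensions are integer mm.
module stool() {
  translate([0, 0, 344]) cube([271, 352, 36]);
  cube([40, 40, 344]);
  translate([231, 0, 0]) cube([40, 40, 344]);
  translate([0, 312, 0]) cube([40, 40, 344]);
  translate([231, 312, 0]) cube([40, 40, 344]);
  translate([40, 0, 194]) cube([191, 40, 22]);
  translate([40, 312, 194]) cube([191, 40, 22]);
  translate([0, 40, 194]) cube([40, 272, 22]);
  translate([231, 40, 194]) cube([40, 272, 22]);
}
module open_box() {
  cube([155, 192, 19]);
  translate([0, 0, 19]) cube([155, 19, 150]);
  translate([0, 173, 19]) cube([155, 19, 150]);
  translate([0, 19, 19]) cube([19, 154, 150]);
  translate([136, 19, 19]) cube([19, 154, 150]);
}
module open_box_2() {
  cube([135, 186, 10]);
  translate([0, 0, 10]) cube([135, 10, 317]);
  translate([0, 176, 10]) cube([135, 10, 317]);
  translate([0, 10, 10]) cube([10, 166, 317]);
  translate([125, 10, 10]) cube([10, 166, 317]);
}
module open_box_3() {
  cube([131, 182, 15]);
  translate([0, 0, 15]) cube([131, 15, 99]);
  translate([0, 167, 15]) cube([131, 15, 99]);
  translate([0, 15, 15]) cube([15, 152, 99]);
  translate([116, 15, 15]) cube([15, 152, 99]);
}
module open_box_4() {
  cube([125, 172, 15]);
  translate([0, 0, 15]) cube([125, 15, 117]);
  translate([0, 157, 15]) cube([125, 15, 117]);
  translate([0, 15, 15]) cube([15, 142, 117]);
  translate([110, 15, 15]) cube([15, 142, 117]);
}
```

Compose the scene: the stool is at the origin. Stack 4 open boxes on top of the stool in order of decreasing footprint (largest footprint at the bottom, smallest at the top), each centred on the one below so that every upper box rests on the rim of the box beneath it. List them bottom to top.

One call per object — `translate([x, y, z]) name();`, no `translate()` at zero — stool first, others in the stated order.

stool();
translate([58, 80, 380]) open_box();
translate([68, 83, 549]) open_box_2();
translate([70, 85, 876]) open_box_3();
translate([73, 90, 990]) open_box_4();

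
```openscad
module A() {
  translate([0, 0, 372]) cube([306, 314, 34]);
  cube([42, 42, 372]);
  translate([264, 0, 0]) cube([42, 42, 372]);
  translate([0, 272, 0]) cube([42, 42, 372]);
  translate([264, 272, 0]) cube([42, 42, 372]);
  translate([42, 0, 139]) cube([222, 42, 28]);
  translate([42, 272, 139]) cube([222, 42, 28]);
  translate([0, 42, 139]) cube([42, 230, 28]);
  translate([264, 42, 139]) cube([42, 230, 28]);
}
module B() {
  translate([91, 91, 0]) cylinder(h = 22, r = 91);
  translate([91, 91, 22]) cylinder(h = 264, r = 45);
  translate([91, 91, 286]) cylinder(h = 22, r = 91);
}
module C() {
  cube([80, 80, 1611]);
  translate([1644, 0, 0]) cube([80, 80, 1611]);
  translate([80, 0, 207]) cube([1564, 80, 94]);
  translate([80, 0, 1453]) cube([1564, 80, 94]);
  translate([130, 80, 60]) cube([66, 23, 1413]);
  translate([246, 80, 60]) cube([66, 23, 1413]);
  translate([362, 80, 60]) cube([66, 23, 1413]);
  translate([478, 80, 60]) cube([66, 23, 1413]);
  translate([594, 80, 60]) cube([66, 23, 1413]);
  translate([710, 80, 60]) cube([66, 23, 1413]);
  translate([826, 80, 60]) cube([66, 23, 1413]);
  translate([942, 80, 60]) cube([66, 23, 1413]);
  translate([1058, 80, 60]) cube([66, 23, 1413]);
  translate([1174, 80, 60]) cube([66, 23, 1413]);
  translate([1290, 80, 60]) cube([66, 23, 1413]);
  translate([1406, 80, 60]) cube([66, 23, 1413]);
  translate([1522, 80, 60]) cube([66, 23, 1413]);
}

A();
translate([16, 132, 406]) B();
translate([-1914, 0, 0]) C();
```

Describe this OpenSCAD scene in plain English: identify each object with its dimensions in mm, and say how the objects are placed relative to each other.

A is a four-legged stool. The seat is 306×314 mm, 34 mm thick, top at z = 406 mm. It stands on four square legs, each 42×42 mm in cross-section, from z = 0 to the seat underside, each flush with a corner of the seat. Four stretchers, 42 mm wide and 28 mm tall, connect adjacent legs with their undersides at z = 139 mm, each running between the inner faces of the legs it joins and aligned with the legs' outer faces on the other axis.

B is a spool: two coaxial disc flanges of radius 91 mm and thickness 22 mm, joined by a core cylinder of radius 45 mm and height 264 mm. The lower flange rests on z = 0 and the three cylinders share a vertical axis.

C is a fence section. Two 80×80 mm posts, 1611 mm tall, stand on the floor with a clear span of 1564 mm between their inner faces. Two horizontal rails of 80×94 mm section span the gap between the posts with their undersides at z = 207 mm and z = 1453 mm, flush with the posts' −y face. 13 pickets, each 66 mm wide, 23 mm thick and 1413 mm tall, are fixed to the +y face of the rails with their bottoms at z = 60 mm, evenly spaced across the span with equal gaps (rounded down to the nearest mm) at the −x end and between each pair — any rounding remainder accumulates at the +x end.

The spool is on top of the stool. The fence section is on the floor beside the stool on its −x side.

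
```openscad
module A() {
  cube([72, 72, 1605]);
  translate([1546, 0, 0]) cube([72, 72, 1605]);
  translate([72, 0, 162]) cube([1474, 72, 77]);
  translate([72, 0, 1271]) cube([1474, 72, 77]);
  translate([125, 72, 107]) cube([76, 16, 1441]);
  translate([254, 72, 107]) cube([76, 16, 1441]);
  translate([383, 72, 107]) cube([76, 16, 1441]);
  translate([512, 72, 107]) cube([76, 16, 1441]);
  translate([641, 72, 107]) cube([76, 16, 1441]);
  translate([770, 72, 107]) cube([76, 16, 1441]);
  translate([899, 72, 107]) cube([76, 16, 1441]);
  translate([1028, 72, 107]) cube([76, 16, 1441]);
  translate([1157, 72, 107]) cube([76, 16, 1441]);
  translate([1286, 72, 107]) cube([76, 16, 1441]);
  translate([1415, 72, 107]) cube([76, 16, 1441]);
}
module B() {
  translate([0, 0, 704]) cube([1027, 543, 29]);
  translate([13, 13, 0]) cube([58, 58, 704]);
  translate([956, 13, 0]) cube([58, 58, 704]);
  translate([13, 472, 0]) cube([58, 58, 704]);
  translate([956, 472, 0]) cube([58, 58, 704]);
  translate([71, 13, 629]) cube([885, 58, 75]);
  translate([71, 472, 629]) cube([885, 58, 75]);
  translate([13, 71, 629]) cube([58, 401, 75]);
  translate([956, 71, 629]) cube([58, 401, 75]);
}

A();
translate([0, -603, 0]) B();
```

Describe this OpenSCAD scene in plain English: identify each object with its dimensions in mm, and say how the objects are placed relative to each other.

A is a fence section. Two 72×72 mm posts, 1605 mm tall, stand on the floor with a clear span of 1474 mm between their inner faces. Two horizontal rails of 72×77 mm section span the gap between the posts with their undersides at z = 162 mm and z = 1271 mm, flush with the posts' −y face. 11 pickets, each 76 mm wide, 16 mm thick and 1441 mm tall, are fixed to the +y face of the rails with their bottoms at z = 107 mm, evenly spaced across the span with equal gaps (rounded down to the nearest mm) at the −x end and between each pair — any rounding remainder accumulates at the +x end.

B is a table: top 1027 mm (x) × 543 mm (y), 29 mm thick, upper face at z = 733 mm, on four 58×58 mm square legs, each inset 13 mm from the nearest pair of top edges, running from z = 0 to the bottom of the top. Four apron rails, 58 mm thick and 75 mm tall, run between adjacent legs with their top edges flush with the underside of the top and their outer faces flush with the legs' outer faces.

The table is on the floor beside the fence section on its −y side.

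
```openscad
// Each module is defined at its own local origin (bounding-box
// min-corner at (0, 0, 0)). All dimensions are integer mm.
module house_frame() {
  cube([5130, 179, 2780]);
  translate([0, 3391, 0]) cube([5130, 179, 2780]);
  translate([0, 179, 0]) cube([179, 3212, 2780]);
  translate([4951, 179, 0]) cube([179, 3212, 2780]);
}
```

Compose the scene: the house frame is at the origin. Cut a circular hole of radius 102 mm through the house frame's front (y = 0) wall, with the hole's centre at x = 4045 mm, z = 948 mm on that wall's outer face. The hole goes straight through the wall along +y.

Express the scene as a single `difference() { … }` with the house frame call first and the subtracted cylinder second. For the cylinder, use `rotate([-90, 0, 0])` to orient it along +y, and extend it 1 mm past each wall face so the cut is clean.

difference() {
  house_frame();
  translate([4045, -1, 948]) rotate([-90, 0, 0]) cylinder(h = 181, r = 102);
}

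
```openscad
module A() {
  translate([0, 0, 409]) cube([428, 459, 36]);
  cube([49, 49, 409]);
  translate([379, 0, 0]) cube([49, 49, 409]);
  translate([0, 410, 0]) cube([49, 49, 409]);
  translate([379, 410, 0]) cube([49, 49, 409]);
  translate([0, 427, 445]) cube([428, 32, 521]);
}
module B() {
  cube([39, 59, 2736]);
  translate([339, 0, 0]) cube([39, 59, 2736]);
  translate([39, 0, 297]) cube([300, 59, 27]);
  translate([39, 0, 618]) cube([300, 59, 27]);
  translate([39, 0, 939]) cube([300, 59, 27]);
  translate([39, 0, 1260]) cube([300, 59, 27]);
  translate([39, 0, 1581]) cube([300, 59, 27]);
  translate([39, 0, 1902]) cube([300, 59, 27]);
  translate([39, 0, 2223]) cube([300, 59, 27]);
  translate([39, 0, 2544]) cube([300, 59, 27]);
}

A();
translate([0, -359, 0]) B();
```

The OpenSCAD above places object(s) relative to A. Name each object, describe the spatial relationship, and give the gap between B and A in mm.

The ladder's nearest face is 300 mm from the chair's −y face.

A is a chair. B is a ladder. The ladder is on the floor beside the chair on its −y side. The gap between the ladder and the chair is 300 mm.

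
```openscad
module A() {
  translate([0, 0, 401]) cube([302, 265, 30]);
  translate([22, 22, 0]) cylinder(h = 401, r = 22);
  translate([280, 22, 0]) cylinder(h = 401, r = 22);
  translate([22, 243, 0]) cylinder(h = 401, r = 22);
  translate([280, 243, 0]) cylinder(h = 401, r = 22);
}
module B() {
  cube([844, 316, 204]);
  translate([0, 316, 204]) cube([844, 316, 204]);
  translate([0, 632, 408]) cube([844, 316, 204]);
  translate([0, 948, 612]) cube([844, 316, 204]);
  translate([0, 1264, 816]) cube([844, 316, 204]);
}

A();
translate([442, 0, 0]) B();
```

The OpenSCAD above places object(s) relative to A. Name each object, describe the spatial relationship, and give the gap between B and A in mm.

The staircase's nearest face is 140 mm from the stool's +x face.

A is a stool. B is a staircase. The staircase is on the floor beside the stool on its +x side. The gap between the staircase and the stool is 140 mm.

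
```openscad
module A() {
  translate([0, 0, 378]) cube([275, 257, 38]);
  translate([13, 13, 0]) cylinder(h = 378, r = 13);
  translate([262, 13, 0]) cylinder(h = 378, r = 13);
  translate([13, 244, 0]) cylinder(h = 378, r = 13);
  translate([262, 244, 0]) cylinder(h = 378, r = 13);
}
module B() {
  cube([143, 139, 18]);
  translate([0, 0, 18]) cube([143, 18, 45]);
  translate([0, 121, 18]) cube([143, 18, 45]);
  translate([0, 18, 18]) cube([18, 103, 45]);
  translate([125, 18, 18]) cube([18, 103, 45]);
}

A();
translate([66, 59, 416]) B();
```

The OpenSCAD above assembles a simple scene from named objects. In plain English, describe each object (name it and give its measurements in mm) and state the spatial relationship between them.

A is a four-legged stool. The seat is a 275×257×38 mm slab whose top surface is at z = 416 mm; four round legs, each 26 mm in diameter, run from the floor (z = 0) to the underside of the seat, each leg's axis is inset half a diameter from the nearest pair of seat edges (so the leg's bounding box is flush with the corner).

B is an open storage box with external size 143×139×63 mm and wall thickness 18 mm (the base is also 18 mm thick). The base covers the whole footprint; the four walls stand on the base, with the y-facing walls full-width and the x-facing walls fitting between their inner faces.

The open box is on top of the stool, centred.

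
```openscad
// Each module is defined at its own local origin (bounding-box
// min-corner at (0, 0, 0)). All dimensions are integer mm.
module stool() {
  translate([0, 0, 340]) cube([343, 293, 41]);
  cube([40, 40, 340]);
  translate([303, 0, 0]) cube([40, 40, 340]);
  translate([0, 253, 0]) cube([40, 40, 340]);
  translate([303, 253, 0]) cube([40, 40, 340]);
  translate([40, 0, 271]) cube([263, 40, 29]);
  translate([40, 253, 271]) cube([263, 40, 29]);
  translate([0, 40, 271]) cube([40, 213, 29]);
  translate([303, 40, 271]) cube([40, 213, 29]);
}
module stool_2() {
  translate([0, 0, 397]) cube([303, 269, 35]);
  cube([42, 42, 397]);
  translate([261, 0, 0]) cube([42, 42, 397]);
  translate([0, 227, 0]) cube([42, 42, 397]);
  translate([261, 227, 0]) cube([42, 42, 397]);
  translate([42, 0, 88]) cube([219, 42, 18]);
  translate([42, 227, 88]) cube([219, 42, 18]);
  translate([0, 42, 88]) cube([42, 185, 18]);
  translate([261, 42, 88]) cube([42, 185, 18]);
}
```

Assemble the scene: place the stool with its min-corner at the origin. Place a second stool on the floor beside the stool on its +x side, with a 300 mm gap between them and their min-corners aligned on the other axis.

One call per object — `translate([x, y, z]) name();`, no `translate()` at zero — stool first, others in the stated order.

stool();
translate([643, 0, 0]) stool_2();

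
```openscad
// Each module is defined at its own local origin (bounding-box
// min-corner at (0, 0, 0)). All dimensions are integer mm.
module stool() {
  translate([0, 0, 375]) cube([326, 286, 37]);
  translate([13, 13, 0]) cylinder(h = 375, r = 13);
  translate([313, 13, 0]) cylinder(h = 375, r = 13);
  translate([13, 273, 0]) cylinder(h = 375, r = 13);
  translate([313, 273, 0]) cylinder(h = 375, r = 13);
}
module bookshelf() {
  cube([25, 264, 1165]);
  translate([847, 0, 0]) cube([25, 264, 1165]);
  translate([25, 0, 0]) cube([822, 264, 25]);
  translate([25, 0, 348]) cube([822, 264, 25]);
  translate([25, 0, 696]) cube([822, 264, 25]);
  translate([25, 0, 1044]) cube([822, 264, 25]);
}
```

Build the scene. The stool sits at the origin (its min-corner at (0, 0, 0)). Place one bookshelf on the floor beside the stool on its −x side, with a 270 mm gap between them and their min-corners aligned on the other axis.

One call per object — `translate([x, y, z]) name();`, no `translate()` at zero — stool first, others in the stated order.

stool();
translate([-1142, 0, 0]) bookshelf();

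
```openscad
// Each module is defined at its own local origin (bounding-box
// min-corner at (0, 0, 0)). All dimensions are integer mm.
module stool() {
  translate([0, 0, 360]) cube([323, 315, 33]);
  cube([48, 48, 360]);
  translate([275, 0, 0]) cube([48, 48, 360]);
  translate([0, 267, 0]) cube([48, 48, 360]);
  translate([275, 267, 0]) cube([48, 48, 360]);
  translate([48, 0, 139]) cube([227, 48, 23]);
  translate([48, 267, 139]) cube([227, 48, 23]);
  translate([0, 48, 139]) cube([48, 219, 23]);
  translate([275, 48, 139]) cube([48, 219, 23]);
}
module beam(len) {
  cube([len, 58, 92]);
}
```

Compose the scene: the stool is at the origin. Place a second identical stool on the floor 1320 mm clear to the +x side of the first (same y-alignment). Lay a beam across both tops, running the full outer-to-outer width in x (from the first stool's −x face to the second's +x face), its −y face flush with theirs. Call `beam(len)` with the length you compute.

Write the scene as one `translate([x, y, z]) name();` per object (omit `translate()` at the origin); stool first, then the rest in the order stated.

stool();
translate([1643, 0, 0]) stool();
translate([0, 0, 393]) beam(1966);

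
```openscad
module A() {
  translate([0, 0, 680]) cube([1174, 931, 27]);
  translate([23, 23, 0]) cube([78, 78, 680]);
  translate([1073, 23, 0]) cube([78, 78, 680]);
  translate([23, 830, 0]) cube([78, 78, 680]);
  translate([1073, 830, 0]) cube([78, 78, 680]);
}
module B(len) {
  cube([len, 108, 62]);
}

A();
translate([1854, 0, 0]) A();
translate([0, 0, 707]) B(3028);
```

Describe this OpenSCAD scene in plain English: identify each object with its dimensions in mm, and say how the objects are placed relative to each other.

A is a table with a 1174×931 mm rectangular top, 27 mm thick, top surface at z = 707 mm, supported by four 78×78 mm square legs, each inset 23 mm from the nearest pair of top edges, running from the floor.

B is a rectangular beam 3028 mm long (x), 108 mm deep (y), 62 mm thick (z).

The beam spans the tops of two tables placed 680 mm apart, resting at z = 707 mm.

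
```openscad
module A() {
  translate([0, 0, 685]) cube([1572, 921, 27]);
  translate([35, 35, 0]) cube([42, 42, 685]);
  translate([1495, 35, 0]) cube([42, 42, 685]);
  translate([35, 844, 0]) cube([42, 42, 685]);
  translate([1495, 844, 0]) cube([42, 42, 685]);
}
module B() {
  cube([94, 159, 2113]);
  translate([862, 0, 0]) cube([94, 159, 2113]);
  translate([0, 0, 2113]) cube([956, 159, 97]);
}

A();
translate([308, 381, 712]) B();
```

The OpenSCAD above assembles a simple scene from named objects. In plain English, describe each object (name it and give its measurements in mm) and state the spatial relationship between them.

A is a table with a 1572×921 mm rectangular top, 27 mm thick, top surface at z = 712 mm, supported by four 42×42 mm square legs, each inset 35 mm from the nearest pair of top edges, running from the floor.

B is a rectangular door frame: two vertical jambs of 94×159 mm section, 2113 mm tall, with a clear opening 768 mm wide between their inner faces. A header 97 mm tall and 159 mm deep lies on top of the jambs and spans the full outside width.

The door frame is on top of the table, centred.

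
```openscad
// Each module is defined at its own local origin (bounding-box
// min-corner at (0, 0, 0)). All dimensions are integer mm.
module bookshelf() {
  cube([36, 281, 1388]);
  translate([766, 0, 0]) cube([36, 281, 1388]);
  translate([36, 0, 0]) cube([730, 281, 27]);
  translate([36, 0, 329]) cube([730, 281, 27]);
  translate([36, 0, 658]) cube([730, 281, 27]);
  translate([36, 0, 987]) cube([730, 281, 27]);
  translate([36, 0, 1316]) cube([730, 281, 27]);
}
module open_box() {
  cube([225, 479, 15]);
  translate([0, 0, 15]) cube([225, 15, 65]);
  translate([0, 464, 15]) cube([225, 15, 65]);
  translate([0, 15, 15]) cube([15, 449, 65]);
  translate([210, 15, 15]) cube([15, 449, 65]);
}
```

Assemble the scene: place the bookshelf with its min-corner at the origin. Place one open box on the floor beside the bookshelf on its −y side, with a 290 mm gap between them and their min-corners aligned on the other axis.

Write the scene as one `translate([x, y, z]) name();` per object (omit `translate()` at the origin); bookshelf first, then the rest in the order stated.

bookshelf();
translate([0, -769, 0]) open_box();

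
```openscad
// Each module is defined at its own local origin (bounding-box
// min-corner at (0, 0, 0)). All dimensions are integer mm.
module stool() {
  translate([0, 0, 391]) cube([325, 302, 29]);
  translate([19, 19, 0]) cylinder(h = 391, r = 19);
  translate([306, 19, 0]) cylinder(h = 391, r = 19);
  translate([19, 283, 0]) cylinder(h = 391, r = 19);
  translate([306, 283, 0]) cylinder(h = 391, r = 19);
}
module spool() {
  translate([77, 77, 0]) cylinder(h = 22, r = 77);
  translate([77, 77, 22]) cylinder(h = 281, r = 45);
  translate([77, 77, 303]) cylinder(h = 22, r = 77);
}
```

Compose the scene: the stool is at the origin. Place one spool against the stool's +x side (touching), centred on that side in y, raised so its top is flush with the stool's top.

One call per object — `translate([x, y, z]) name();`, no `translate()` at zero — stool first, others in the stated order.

stool();
translate([325, 74, 95]) spool();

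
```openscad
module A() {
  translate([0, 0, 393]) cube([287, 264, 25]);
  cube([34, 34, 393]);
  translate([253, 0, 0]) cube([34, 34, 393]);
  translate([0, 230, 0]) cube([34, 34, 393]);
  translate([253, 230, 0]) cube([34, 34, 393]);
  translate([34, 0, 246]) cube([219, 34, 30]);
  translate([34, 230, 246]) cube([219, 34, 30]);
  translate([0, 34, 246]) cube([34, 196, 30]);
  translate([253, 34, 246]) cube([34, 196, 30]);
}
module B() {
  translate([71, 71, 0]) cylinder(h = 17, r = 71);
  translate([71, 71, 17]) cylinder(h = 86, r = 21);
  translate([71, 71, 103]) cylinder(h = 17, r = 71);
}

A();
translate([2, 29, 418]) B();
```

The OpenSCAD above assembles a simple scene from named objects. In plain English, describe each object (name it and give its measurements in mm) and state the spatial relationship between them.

A is a four-legged stool. The seat is 287×264 mm, 25 mm thick, top at z = 418 mm. It stands on four square legs, each 34×34 mm in cross-section, from z = 0 to the seat underside, each flush with a corner of the seat. Four stretchers, 34 mm wide and 30 mm tall, connect adjacent legs with their undersides at z = 246 mm, each running between the inner faces of the legs it joins and aligned with the legs' outer faces on the other axis.

B is a spool: two coaxial disc flanges of radius 71 mm and thickness 17 mm, joined by a core cylinder of radius 21 mm and height 86 mm. The lower flange rests on z = 0 and the three cylinders share a vertical axis.

The spool is on top of the stool.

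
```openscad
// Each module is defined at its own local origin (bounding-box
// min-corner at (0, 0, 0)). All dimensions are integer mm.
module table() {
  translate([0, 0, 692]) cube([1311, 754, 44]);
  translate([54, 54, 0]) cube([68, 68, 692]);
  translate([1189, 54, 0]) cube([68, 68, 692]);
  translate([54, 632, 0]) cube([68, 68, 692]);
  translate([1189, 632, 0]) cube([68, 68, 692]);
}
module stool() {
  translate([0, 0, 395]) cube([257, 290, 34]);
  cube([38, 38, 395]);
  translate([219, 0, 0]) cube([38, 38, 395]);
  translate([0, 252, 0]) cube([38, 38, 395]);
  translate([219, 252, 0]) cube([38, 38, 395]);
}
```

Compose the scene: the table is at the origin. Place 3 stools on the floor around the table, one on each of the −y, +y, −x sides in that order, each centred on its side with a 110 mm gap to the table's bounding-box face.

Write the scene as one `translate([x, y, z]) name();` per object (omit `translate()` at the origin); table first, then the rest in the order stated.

table();
translate([527, -400, 0]) stool();
translate([527, 864, 0]) stool();
translate([-367, 232, 0]) stool();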